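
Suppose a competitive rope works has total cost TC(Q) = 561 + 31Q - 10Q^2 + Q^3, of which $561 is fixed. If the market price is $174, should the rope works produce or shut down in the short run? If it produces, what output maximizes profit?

Produce at Q = 11

From TC, MC = TC'(Q) = 31 - 20Q + 3Q^2 and AVC = VC/Q = 31 - 10Q + Q^2.
The AVC parabola has its vertex at Q = 10/2 = 5, where AVC = 31 - 10·5 + 5^2 = $6.
Because $174 ≥ $6, revenue can cover variable cost; the firm operates.
Solving P = MC: -143 - 20Q + 3Q^2 = 0 ⇒ Q = -13/3 or 11. On the upward-sloping branch, Q* = 11.
Check: AVC at Q = 11 is $42 ≤ P, so revenue covers variable cost.
Profit = P·Q − TC = 174·11 − 1023 = $891.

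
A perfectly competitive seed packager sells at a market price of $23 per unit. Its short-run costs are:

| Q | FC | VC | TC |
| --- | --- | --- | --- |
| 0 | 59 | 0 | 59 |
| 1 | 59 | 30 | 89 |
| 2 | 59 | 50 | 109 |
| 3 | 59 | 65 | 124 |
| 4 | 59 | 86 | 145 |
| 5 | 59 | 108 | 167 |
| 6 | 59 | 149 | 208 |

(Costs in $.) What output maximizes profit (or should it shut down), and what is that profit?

Q = 5; profit = -$52

Profit at each row (π = 23Q − TC): Q=0: -59; Q=1: -66; Q=2: -63; Q=3: -55; Q=4: -53; Q=5: -52; Q=6: -70.
Profit is maximized at Q = 5. AVC there is 108/5 = $21.60 ≤ P, so producing beats shutting down (which would give -$59).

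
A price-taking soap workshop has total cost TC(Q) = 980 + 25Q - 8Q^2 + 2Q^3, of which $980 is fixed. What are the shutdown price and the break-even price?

Shutdown price = $17; break-even price = $207

Shutdown price = min AVC. AVC = 25 - 8Q + 2Q^2, with vertex at Q = 2 and minimum $17.
ATC = 980/Q + 25 - 8Q + 2Q^2. Setting dATC/dQ = −980/Q^2 − 8 + 4Q = 0 gives Q = 7 (since 4·7^3 − 8·7^2 = 980).
min ATC = 980/7 + 25 − 8·7 + 2·7^2 = $207. That is the break-even price.
Between these two prices the firm operates at a loss; above $207 it earns a profit.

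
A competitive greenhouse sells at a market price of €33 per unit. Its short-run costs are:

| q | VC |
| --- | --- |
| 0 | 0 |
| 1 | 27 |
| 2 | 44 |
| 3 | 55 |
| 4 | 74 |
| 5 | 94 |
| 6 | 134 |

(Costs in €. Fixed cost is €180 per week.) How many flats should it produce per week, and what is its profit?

q = 5; profit = -€109

Profit at each row (π = 33q − TC): q=0: -180; q=1: -174; q=2: -158; q=3: -136; q=4: -122; q=5: -109; q=6: -116.
Profit is maximized at q = 5. AVC there is 94/5 = €18.80 ≤ P, so producing beats shutting down (which would give -€180).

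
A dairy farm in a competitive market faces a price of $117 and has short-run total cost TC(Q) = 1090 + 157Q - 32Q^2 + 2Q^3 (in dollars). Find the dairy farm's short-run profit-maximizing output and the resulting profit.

AVC = 157 - 32Q + 2Q^2; min AVC = $29 at Q = 8. Since P = $117 ≥ min AVC, the firm produces.
With MC = 157 - 64Q + 6Q^2, P = MC on the upward-sloping part at Q* = 10.
TR = 117·10 = 1170. TC = 1090 + 370 = 1460. Profit = 1170 − 1460 = -$290.
By producing, the firm covers all variable cost plus $800 of fixed cost; shutting down would lose the full $1090.

Profit = -$290 at Q = 10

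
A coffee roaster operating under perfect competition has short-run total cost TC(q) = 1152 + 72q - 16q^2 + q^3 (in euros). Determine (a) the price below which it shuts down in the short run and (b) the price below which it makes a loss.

Shutdown price = €8; break-even price = €120

AVC = 72 - 16q + q^2; minimized at q = 8, giving min AVC = €8. That is the shutdown price.
ATC = 1152/q + 72 - 16q + q^2. Setting dATC/dq = −1152/q^2 − 16 + 2q = 0 gives q = 12 (since 2·12^3 − 16·12^2 = 1152).
min ATC = 1152/12 + 72 − 16·12 + 12^2 = €120. That is the break-even price.
Between these two prices the firm operates at a loss; above €120 it earns a profit.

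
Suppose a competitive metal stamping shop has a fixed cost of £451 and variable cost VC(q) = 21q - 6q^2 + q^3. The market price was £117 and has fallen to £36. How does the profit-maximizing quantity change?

MC = 21 - 12q + 3q^2; the shutdown threshold is min AVC = £12 (at q = 3).
With P = £117 above the shutdown price, P = MC gives q = 8.
At P = £36 ≥ min AVC, set P = MC: q = 5. The firm stays open but cuts output.

Output falls from 8 to 5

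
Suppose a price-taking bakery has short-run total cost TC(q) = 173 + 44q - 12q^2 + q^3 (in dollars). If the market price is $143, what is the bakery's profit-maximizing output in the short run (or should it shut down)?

Variable cost is VC = 44q - 12q^2 + q^3, so AVC = VC/q = 44 - 12q + q^2 and MC = dTC/dq = 44 - 24q + 3q^2.
AVC hits its minimum where MC = AVC, at q = 6, giving min AVC = 44 - 12·6 + 6^2 = $8.
Since P = $143 ≥ min AVC = $8, price covers variable cost and the firm should produce.
Set P = MC: 143 = 44 - 24q + 3q^2 → -99 - 24q + 3q^2 = 0. The roots are q = -3 and q = 11; the profit-maximizing output is on the rising part of MC, so q* = 11.
Check: AVC at q = 11 is $33 ≤ P, so revenue covers variable cost.
Profit = P·q − TC = 143·11 − 536 = $1037.

Produce at q = 11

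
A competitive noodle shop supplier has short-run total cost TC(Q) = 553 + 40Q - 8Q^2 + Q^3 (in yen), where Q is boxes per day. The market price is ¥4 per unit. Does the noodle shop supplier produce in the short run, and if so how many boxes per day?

Shut down

From TC, MC = TC'(Q) = 40 - 16Q + 3Q^2 and AVC = VC/Q = 40 - 8Q + Q^2.
The AVC parabola has its vertex at Q = 8/2 = 4, where AVC = 40 - 8·4 + 4^2 = ¥24.
Since P = ¥4 < min AVC = ¥24, price fails to cover variable cost at any output.
Best response: produce nothing and absorb the ¥553 fixed cost.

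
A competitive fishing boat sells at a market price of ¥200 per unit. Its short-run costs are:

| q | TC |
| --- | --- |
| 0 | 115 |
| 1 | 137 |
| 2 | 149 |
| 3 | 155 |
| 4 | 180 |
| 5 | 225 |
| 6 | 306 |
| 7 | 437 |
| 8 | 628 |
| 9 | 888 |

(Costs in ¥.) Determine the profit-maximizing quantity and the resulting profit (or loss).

q = 8; profit = ¥972

Compute π = P·q − TC at each output: q=0: -115; q=1: 63; q=2: 251; q=3: 445; q=4: 620; q=5: 775; q=6: 894; q=7: 963; q=8: 972; q=9: 912.
Profit is maximized at q = 8. AVC there is 513/8 = ¥64.12 ≤ P, so producing beats shutting down (which would give -¥115).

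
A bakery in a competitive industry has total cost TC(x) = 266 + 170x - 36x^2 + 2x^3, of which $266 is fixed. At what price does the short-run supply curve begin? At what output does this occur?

The shutdown price is the minimum of AVC. VC = 170x - 36x^2 + 2x^3, so AVC = 170 - 36x + 2x^2.
At the minimum of AVC, MC = AVC. MC = 170 - 72x + 6x^2; setting MC = AVC gives 4x^2 - 36x = 0, so x = 9. min AVC = 8.
The firm shuts down for any P below $8.

$8 per unit, at x = 9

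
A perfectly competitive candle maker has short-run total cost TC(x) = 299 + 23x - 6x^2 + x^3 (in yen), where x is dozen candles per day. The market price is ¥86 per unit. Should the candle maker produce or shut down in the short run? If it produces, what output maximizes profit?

From TC, MC = TC'(x) = 23 - 12x + 3x^2 and AVC = VC/x = 23 - 6x + x^2.
AVC hits its minimum where MC = AVC, at x = 3, giving min AVC = 23 - 6·3 + 3^2 = ¥14.
Since P = ¥86 ≥ min AVC = ¥14, price covers variable cost and the firm should produce.
P = MC gives -63 - 12x + 3x^2 = 0, with roots -3 and 7. Take the larger (rising MC): x* = 7.
Check: AVC at x = 7 is ¥30 ≤ P, so revenue covers variable cost.
Profit = P·x − TC = 86·7 − 509 = ¥93.

Produce at x = 7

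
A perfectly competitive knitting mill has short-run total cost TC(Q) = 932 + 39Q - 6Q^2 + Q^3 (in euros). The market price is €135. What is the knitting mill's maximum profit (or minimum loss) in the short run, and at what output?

Profit = -€292 at Q = 8

AVC = 39 - 6Q + Q^2 has its minimum €30 at Q = 3; price €135 clears that bar, so the firm operates.
With MC = 39 - 12Q + 3Q^2, P = MC on the upward-sloping part at Q* = 8.
TR = 135·8 = 1080. TC = 932 + 440 = 1372. Profit = 1080 − 1372 = -€292.
By producing, the firm covers all variable cost plus €640 of fixed cost; shutting down would lose the full €932.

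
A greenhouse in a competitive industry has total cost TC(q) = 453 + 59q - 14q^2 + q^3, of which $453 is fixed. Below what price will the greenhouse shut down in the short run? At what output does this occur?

$10 per unit, at q = 7

Short-run supply begins at min AVC. From VC = 59q - 14q^2 + q^3, AVC = 59 - 14q + q^2.
dAVC/dq = -14 + 2q = 0 gives q = 7. min AVC = 59 - 14·7 + 7^2 = 10.
The firm shuts down for any P below $10.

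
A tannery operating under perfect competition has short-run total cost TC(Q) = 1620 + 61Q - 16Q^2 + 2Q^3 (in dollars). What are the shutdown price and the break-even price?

Shutdown price = $29; break-even price = $259

Shutdown price = min AVC. AVC = 61 - 16Q + 2Q^2, with vertex at Q = 4 and minimum $29.
ATC = 1620/Q + 61 - 16Q + 2Q^2. Setting dATC/dQ = −1620/Q^2 − 16 + 4Q = 0 gives Q = 9 (since 4·9^3 − 16·9^2 = 1620).
min ATC = 1620/9 + 61 − 16·9 + 2·9^2 = $259. That is the break-even price.
For $29 ≤ P < $259 the firm produces at a loss; below $29 it shuts down.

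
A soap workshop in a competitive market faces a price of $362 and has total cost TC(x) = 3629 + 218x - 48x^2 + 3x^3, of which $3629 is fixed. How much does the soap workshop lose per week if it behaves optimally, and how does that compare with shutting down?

AVC = 218 - 48x + 3x^2; min AVC = $26 at x = 8. Since P = $362 ≥ min AVC, the firm produces.
MC = 218 - 96x + 9x^2. Setting P = MC and taking the root on the rising branch gives x* = 12.
TR = 362·12 = 4344. TC = 3629 + 888 = 4517. Profit = 4344 − 4517 = -$173.
Shutting down would mean losing the fixed cost of $3629, so operating at a loss of $173 is better by $3456.

Profit = -$173 at x = 12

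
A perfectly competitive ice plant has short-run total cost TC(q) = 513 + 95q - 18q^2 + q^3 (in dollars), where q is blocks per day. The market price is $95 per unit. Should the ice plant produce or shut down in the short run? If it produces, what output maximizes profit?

Produce at q = 12

Strip out fixed cost: VC = 95q - 18q^2 + q^3. Then AVC = 95 - 18q + q^2 and MC = 95 - 36q + 3q^2.
AVC hits its minimum where MC = AVC, at q = 9, giving min AVC = 95 - 18·9 + 9^2 = $14.
P = $95 exceeds min AVC = $14, so the firm stays open.
Set P = MC: 95 = 95 - 36q + 3q^2 → -36q + 3q^2 = 0. The roots are q = 0 and q = 12; the profit-maximizing output is on the rising part of MC, so q* = 12.
Check: AVC at q = 12 is $23 ≤ P, so revenue covers variable cost.
Profit = P·q − TC = 95·12 − 789 = $351.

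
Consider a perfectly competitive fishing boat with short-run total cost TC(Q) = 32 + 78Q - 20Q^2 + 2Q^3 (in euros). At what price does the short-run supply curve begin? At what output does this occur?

€28 per unit, at Q = 5

The firm shuts down when price falls below the minimum of average variable cost. AVC = VC/Q = 78 - 20Q + 2Q^2.
dAVC/dQ = -20 + 4Q = 0 gives Q = 5. min AVC = 78 - 20·5 + 2·5^2 = 28.
So the shutdown price is €28.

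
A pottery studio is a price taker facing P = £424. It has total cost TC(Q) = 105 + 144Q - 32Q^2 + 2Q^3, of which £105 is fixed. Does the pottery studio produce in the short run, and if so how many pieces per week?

Variable cost is VC = 144Q - 32Q^2 + 2Q^3, so AVC = VC/Q = 144 - 32Q + 2Q^2 and MC = dTC/dQ = 144 - 64Q + 6Q^2.
AVC is minimized where dAVC/dQ = -32 + 4Q = 0, at Q = 8; min AVC = 144 - 32·8 + 2·8^2 = £16.
P = £424 exceeds min AVC = £16, so the firm stays open.
Set P = MC: 424 = 144 - 64Q + 6Q^2 → -280 - 64Q + 6Q^2 = 0. The roots are Q = -10/3 and Q = 14; the profit-maximizing output is on the rising part of MC, so Q* = 14.
Check: AVC at Q = 14 is £88 ≤ P, so revenue covers variable cost.
Profit = P·Q − TC = 424·14 − 1337 = £4599.

Produce at Q = 14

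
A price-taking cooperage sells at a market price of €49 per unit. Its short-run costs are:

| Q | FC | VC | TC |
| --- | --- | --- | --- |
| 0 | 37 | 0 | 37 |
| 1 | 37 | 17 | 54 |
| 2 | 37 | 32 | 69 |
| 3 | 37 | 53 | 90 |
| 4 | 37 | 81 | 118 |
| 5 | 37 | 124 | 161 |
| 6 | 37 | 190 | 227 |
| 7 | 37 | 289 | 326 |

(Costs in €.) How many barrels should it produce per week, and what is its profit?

Q = 5; profit = €84

Tabulate TR − TC: Q=0: -37; Q=1: -5; Q=2: 29; Q=3: 57; Q=4: 78; Q=5: 84; Q=6: 67; Q=7: 17.
Profit is maximized at Q = 5. AVC there is 124/5 = €24.80 ≤ P, so producing beats shutting down (which would give -€37).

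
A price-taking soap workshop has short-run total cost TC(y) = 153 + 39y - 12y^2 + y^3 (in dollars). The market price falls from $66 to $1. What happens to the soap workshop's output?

Output falls from 9 to 0 (the firm shuts down)

MC = 39 - 24y + 3y^2; the shutdown threshold is min AVC = $3 (at y = 6).
At P = $66 ≥ min AVC, set P = MC on the rising branch: y = 9.
At P = $1 < min AVC = $3, price no longer covers variable cost at any output, so the firm shuts down: y = 0.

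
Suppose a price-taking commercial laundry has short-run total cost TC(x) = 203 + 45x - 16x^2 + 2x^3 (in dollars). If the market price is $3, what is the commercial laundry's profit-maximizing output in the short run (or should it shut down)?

From TC, MC = TC'(x) = 45 - 32x + 6x^2 and AVC = VC/x = 45 - 16x + 2x^2.
AVC hits its minimum where MC = AVC, at x = 4, giving min AVC = 45 - 16·4 + 2·4^2 = $13.
With P < min AVC ($3 < $13), every unit sold adds to the loss.
Shutting down limits the loss to fixed cost, $203.

Shut down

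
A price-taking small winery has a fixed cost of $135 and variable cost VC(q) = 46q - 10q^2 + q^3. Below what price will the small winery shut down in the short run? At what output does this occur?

$21 per unit, at q = 5

The firm shuts down when price falls below the minimum of average variable cost. AVC = VC/q = 46 - 10q + q^2.
At the minimum of AVC, MC = AVC. MC = 46 - 20q + 3q^2; setting MC = AVC gives 2q^2 - 10q = 0, so q = 5. min AVC = 21.
The firm shuts down for any P below $21.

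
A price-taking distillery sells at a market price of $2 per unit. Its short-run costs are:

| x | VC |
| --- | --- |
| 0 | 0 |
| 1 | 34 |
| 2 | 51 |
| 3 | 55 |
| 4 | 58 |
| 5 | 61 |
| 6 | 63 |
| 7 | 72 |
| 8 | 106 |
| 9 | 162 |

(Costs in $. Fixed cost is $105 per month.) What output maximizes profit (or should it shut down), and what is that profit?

Compute π = P·x − TC at each output: x=0: -105; x=1: -137; x=2: -152; x=3: -154; x=4: -155; x=5: -156; x=6: -156; x=7: -163; x=8: -195; x=9: -249.
Profit is highest at x = 0. Equivalently, the lowest AVC in the table is 72/7 ≈ $10.29 at x = 7, and P = $2 falls below it — price never covers variable cost, so the firm shuts down and loses only its fixed cost.

x = 0 (shut down); profit = -$105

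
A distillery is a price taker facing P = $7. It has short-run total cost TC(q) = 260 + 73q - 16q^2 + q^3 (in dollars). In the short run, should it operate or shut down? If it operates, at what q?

From TC, MC = TC'(q) = 73 - 32q + 3q^2 and AVC = VC/q = 73 - 16q + q^2.
The AVC parabola has its vertex at q = 16/2 = 8, where AVC = 73 - 16·8 + 8^2 = $9.
P = $7 lies below min AVC = $9; no output level covers variable cost.
Best response: produce nothing and absorb the $260 fixed cost.

Shut down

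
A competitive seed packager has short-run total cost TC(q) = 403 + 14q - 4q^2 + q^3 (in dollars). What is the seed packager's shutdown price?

$10 per unit

Short-run supply begins at min AVC. From VC = 14q - 4q^2 + q^3, AVC = 14 - 4q + q^2.
dAVC/dq = -4 + 2q = 0 gives q = 2. min AVC = 14 - 4·2 + 2^2 = 10.
For P < $10 the firm produces nothing.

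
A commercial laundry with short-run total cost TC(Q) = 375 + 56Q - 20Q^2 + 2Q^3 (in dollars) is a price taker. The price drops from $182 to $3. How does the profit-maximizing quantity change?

AVC = 56 - 20Q + 2Q^2, minimized at Q = 5 where min AVC = $6. MC = 56 - 40Q + 6Q^2.
At P = $182 ≥ min AVC, set P = MC on the rising branch: Q = 9.
At P = $3 < min AVC = $6, price no longer covers variable cost at any output, so the firm shuts down: Q = 0.

Output falls from 9 to 0 (the firm shuts down)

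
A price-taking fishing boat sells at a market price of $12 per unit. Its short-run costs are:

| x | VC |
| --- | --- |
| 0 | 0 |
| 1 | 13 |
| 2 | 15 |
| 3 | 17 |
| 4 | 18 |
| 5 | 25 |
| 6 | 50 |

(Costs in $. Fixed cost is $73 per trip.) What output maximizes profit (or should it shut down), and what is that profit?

Profit at each row (π = 12x − TC): x=0: -73; x=1: -74; x=2: -64; x=3: -54; x=4: -43; x=5: -38; x=6: -51.
Profit is maximized at x = 5. AVC there is 25/5 = $5 ≤ P, so producing beats shutting down (which would give -$73).

x = 5; profit = -$38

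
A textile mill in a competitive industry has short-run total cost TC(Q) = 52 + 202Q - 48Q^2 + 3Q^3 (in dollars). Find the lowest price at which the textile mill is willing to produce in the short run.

The shutdown price is the minimum of AVC. VC = 202Q - 48Q^2 + 3Q^3, so AVC = 202 - 48Q + 3Q^2.
At the minimum of AVC, MC = AVC. MC = 202 - 96Q + 9Q^2; setting MC = AVC gives 6Q^2 - 48Q = 0, so Q = 8. min AVC = 10.
For P < $10 the firm produces nothing.

$10 per unit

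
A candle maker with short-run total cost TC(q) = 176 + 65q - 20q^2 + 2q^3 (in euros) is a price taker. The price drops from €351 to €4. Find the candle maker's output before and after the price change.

MC = 65 - 40q + 6q^2; the shutdown threshold is min AVC = €15 (at q = 5).
With P = €351 above the shutdown price, P = MC gives q = 11.
At P = €4 < min AVC = €15, price no longer covers variable cost at any output, so the firm shuts down: q = 0.

Output falls from 11 to 0 (the firm shuts down)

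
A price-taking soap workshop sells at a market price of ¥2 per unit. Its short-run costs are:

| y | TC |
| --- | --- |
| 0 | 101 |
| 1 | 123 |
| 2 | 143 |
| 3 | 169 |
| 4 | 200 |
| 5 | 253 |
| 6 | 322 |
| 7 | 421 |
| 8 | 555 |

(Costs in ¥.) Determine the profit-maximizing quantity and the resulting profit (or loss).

Profit at each row (π = 2y − TC): y=0: -101; y=1: -121; y=2: -139; y=3: -163; y=4: -192; y=5: -243; y=6: -310; y=7: -407; y=8: -539.
Profit is highest at y = 0. Equivalently, the lowest AVC in the table is 42/2 ≈ ¥21 at y = 2, and P = ¥2 falls below it — price never covers variable cost, so the firm shuts down and loses only its fixed cost.

y = 0 (shut down); profit = -¥101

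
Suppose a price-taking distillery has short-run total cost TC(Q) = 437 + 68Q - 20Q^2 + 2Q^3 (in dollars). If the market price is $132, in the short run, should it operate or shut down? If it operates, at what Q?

Produce at Q = 8

From TC, MC = TC'(Q) = 68 - 40Q + 6Q^2 and AVC = VC/Q = 68 - 20Q + 2Q^2.
The AVC parabola has its vertex at Q = 20/4 = 5, where AVC = 68 - 20·5 + 2·5^2 = $18.
P = $132 exceeds min AVC = $18, so the firm stays open.
Set P = MC: 132 = 68 - 40Q + 6Q^2 → -64 - 40Q + 6Q^2 = 0. The roots are Q = -4/3 and Q = 8; the profit-maximizing output is on the rising part of MC, so Q* = 8.
Check: AVC at Q = 8 is $36 ≤ P, so revenue covers variable cost.
Profit = P·Q − TC = 132·8 − 725 = $331.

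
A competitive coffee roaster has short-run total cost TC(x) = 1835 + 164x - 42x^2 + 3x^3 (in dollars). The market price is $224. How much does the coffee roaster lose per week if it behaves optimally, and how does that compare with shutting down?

AVC = 164 - 42x + 3x^2; min AVC = $17 at x = 7. Since P = $224 ≥ min AVC, the firm produces.
MC = 164 - 84x + 9x^2. Setting P = MC and taking the root on the rising branch gives x* = 10.
TR = 224·10 = 2240. TC = 1835 + 440 = 2275. Profit = 2240 − 2275 = -$35.
That loss of $35 beats the $1835 the firm would lose by shutting down; producing recovers $1800 of fixed cost.

Profit = -$35 at x = 10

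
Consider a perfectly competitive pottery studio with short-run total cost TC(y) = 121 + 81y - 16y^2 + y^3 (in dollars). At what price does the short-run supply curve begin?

$17 per unit

The shutdown price is the minimum of AVC. VC = 81y - 16y^2 + y^3, so AVC = 81 - 16y + y^2.
dAVC/dy = -16 + 2y = 0 gives y = 8. min AVC = 81 - 16·8 + 8^2 = 17.
For P < $17 the firm produces nothing.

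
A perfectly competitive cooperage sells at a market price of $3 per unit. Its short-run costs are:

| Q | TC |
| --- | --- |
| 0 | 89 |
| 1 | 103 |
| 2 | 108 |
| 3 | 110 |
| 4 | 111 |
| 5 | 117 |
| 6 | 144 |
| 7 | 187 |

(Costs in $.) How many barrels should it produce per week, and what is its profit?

Q = 0 (shut down); profit = -$89

Compute π = P·Q − TC at each output: Q=0: -89; Q=1: -100; Q=2: -102; Q=3: -101; Q=4: -99; Q=5: -102; Q=6: -126; Q=7: -166.
Profit is highest at Q = 0. Equivalently, the lowest AVC in the table is 22/4 ≈ $5.50 at Q = 4, and P = $3 falls below it — price never covers variable cost, so the firm shuts down and loses only its fixed cost.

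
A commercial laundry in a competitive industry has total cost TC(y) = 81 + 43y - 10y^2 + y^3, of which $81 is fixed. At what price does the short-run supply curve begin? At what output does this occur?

$18 per unit, at y = 5

The shutdown price is the minimum of AVC. VC = 43y - 10y^2 + y^3, so AVC = 43 - 10y + y^2.
At the minimum of AVC, MC = AVC. MC = 43 - 20y + 3y^2; setting MC = AVC gives 2y^2 - 10y = 0, so y = 5. min AVC = 18.
So the shutdown price is $18.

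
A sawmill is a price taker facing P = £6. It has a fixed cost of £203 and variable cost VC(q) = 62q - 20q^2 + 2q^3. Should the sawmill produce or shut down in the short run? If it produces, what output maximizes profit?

From TC, MC = TC'(q) = 62 - 40q + 6q^2 and AVC = VC/q = 62 - 20q + 2q^2.
AVC hits its minimum where MC = AVC, at q = 5, giving min AVC = 62 - 20·5 + 2·5^2 = £12.
P = £6 lies below min AVC = £12; no output level covers variable cost.
Shutting down limits the loss to fixed cost, £203.

Shut down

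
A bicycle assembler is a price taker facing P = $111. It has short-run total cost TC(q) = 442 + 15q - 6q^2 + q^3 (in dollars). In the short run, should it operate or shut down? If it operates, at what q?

Produce at q = 8

From TC, MC = TC'(q) = 15 - 12q + 3q^2 and AVC = VC/q = 15 - 6q + q^2.
The AVC parabola has its vertex at q = 6/2 = 3, where AVC = 15 - 6·3 + 3^2 = $6.
Because $111 ≥ $6, revenue can cover variable cost; the firm operates.
Set P = MC: 111 = 15 - 12q + 3q^2 → -96 - 12q + 3q^2 = 0. The roots are q = -4 and q = 8; the profit-maximizing output is on the rising part of MC, so q* = 8.
Check: AVC at q = 8 is $31 ≤ P, so revenue covers variable cost.
Profit = P·q − TC = 111·8 − 690 = $198.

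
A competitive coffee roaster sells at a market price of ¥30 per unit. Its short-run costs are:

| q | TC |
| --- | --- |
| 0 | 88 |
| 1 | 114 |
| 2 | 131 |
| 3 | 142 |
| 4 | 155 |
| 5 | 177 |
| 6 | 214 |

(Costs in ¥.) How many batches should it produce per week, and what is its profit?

q = 5; profit = -¥27

Tabulate TR − TC: q=0: -88; q=1: -84; q=2: -71; q=3: -52; q=4: -35; q=5: -27; q=6: -34.
Profit is maximized at q = 5. AVC there is 89/5 = ¥17.80 ≤ P, so producing beats shutting down (which would give -¥88).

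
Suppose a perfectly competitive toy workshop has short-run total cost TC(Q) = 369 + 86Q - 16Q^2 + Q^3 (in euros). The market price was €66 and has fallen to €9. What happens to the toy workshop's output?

AVC = 86 - 16Q + Q^2, minimized at Q = 8 where min AVC = €22. MC = 86 - 32Q + 3Q^2.
At P = €66 ≥ min AVC, set P = MC on the rising branch: Q = 10.
At P = €9 < min AVC = €22, price no longer covers variable cost at any output, so the firm shuts down: Q = 0.

Output falls from 10 to 0 (the firm shuts down)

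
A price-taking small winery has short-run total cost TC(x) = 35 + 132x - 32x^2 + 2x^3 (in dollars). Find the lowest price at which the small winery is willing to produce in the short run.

The firm shuts down when price falls below the minimum of average variable cost. AVC = VC/x = 132 - 32x + 2x^2.
dAVC/dx = -32 + 4x = 0 gives x = 8. min AVC = 132 - 32·8 + 2·8^2 = 4.
So the shutdown price is $4.

$4 per unit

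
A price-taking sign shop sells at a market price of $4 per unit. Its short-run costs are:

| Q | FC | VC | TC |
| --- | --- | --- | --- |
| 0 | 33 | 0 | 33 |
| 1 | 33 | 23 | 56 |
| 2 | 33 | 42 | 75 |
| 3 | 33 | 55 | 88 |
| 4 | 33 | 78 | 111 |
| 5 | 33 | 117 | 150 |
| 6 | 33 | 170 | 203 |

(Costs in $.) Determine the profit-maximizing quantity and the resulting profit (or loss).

Tabulate TR − TC: Q=0: -33; Q=1: -52; Q=2: -67; Q=3: -76; Q=4: -95; Q=5: -130; Q=6: -179.
Profit is highest at Q = 0. Equivalently, the lowest AVC in the table is 55/3 ≈ $18.33 at Q = 3, and P = $4 falls below it — price never covers variable cost, so the firm shuts down and loses only its fixed cost.

Q = 0 (shut down); profit = -$33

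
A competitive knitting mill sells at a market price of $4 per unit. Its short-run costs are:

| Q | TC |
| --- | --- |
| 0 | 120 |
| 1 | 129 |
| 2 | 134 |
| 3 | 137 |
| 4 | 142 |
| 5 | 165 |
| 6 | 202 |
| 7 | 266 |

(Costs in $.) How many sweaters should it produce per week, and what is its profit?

Tabulate TR − TC: Q=0: -120; Q=1: -125; Q=2: -126; Q=3: -125; Q=4: -126; Q=5: -145; Q=6: -178; Q=7: -238.
Profit is highest at Q = 0. Equivalently, the lowest AVC in the table is 22/4 ≈ $5.50 at Q = 4, and P = $4 falls below it — price never covers variable cost, so the firm shuts down and loses only its fixed cost.

Q = 0 (shut down); profit = -$120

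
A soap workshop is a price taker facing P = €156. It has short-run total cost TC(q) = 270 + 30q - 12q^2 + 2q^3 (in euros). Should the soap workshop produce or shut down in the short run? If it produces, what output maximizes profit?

From TC, MC = TC'(q) = 30 - 24q + 6q^2 and AVC = VC/q = 30 - 12q + 2q^2.
AVC hits its minimum where MC = AVC, at q = 3, giving min AVC = 30 - 12·3 + 2·3^2 = €12.
Since P = €156 ≥ min AVC = €12, price covers variable cost and the firm should produce.
Set P = MC: 156 = 30 - 24q + 6q^2 → -126 - 24q + 6q^2 = 0. The roots are q = -3 and q = 7; the profit-maximizing output is on the rising part of MC, so q* = 7.
Check: AVC at q = 7 is €44 ≤ P, so revenue covers variable cost.
Profit = P·q − TC = 156·7 − 578 = €514.

Produce at q = 7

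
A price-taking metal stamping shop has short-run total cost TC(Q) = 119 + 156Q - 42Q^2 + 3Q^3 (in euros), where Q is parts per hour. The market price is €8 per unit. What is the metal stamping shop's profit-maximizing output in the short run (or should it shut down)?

Variable cost is VC = 156Q - 42Q^2 + 3Q^3, so AVC = VC/Q = 156 - 42Q + 3Q^2 and MC = dTC/dQ = 156 - 84Q + 9Q^2.
AVC is minimized where dAVC/dQ = -42 + 6Q = 0, at Q = 7; min AVC = 156 - 42·7 + 3·7^2 = €9.
P = €8 lies below min AVC = €9; no output level covers variable cost.
Best response: produce nothing and absorb the €119 fixed cost.

Shut down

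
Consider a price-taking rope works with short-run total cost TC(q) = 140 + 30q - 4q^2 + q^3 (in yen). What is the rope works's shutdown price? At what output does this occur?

The shutdown price is the minimum of AVC. VC = 30q - 4q^2 + q^3, so AVC = 30 - 4q + q^2.
At the minimum of AVC, MC = AVC. MC = 30 - 8q + 3q^2; setting MC = AVC gives 2q^2 - 4q = 0, so q = 2. min AVC = 26.
The firm shuts down for any P below ¥26.

¥26 per unit, at q = 2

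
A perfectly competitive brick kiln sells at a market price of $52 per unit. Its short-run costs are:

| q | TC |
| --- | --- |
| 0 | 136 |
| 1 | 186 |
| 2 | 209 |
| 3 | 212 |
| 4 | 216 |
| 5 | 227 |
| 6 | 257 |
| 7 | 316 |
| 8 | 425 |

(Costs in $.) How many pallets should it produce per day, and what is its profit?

q = 6; profit = $55

Tabulate TR − TC: q=0: -136; q=1: -134; q=2: -105; q=3: -56; q=4: -8; q=5: 33; q=6: 55; q=7: 48; q=8: -9.
Profit is maximized at q = 6. AVC there is 121/6 = $20.17 ≤ P, so producing beats shutting down (which would give -$136).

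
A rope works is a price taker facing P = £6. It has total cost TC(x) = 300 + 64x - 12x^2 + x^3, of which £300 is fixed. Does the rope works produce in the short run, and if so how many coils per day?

From TC, MC = TC'(x) = 64 - 24x + 3x^2 and AVC = VC/x = 64 - 12x + x^2.
AVC is minimized where dAVC/dx = -12 + 2x = 0, at x = 6; min AVC = 64 - 12·6 + 6^2 = £28.
Since P = £6 < min AVC = £28, price fails to cover variable cost at any output.
Best response: produce nothing and absorb the £300 fixed cost.

Shut down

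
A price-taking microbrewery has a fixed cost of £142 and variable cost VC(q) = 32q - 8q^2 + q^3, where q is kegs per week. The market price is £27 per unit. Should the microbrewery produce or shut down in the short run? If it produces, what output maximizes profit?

From TC, MC = TC'(q) = 32 - 16q + 3q^2 and AVC = VC/q = 32 - 8q + q^2.
AVC hits its minimum where MC = AVC, at q = 4, giving min AVC = 32 - 8·4 + 4^2 = £16.
P = £27 exceeds min AVC = £16, so the firm stays open.
Solving P = MC: 5 - 16q + 3q^2 = 0 ⇒ q = 1/3 or 5. On the upward-sloping branch, q* = 5.
Check: AVC at q = 5 is £17 ≤ P, so revenue covers variable cost.
Profit = P·q − TC = 27·5 − 227 = -£92, a loss, but smaller than the £142 fixed cost the firm would lose by shutting down.

Produce at q = 5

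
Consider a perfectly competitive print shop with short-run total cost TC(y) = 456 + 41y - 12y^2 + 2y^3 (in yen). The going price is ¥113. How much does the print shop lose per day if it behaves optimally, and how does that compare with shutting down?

AVC = 41 - 12y + 2y^2 has its minimum ¥23 at y = 3; price ¥113 clears that bar, so the firm operates.
With MC = 41 - 24y + 6y^2, P = MC on the upward-sloping part at y* = 6.
TR = 113·6 = 678. TC = 456 + 246 = 702. Profit = 678 − 702 = -¥24.
By producing, the firm covers all variable cost plus ¥432 of fixed cost; shutting down would lose the full ¥456.

Profit = -¥24 at y = 6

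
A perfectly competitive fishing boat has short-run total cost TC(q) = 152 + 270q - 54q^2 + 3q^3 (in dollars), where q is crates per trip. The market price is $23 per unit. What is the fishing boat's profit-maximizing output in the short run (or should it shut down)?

Shut down

Variable cost is VC = 270q - 54q^2 + 3q^3, so AVC = VC/q = 270 - 54q + 3q^2 and MC = dTC/dq = 270 - 108q + 9q^2.
AVC hits its minimum where MC = AVC, at q = 9, giving min AVC = 270 - 54·9 + 3·9^2 = $27.
P = $23 lies below min AVC = $27; no output level covers variable cost.
The firm minimizes its loss by shutting down and losing only its fixed cost of $152.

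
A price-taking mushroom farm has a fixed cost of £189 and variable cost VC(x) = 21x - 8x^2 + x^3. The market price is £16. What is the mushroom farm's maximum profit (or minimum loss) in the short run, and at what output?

Profit = -£139 at x = 5

AVC = 21 - 8x + x^2 has its minimum £5 at x = 4; price £16 clears that bar, so the firm operates.
MC = 21 - 16x + 3x^2. Setting P = MC and taking the root on the rising branch gives x* = 5.
TR = 16·5 = 80. TC = 189 + 30 = 219. Profit = 80 − 219 = -£139.
By producing, the firm covers all variable cost plus £50 of fixed cost; shutting down would lose the full £189.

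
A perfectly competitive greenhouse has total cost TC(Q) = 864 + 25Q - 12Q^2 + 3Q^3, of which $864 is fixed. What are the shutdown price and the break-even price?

Shutdown price = $13; break-even price = $205

AVC = 25 - 12Q + 3Q^2; minimized at Q = 2, giving min AVC = $13. That is the shutdown price.
ATC = 864/Q + 25 - 12Q + 3Q^2. Setting dATC/dQ = −864/Q^2 − 12 + 6Q = 0 gives Q = 6 (since 6·6^3 − 12·6^2 = 864).
min ATC = 864/6 + 25 − 12·6 + 3·6^2 = $205. That is the break-even price.
For $13 ≤ P < $205 the firm produces at a loss; below $13 it shuts down.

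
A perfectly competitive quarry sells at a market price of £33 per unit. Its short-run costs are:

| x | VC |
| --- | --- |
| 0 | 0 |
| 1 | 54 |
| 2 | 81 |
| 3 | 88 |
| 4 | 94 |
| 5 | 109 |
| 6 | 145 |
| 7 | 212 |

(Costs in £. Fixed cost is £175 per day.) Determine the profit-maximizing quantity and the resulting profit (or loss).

Profit at each row (π = 33x − TC): x=0: -175; x=1: -196; x=2: -190; x=3: -164; x=4: -137; x=5: -119; x=6: -122; x=7: -156.
Profit is maximized at x = 5. AVC there is 109/5 = £21.80 ≤ P, so producing beats shutting down (which would give -£175).

x = 5; profit = -£119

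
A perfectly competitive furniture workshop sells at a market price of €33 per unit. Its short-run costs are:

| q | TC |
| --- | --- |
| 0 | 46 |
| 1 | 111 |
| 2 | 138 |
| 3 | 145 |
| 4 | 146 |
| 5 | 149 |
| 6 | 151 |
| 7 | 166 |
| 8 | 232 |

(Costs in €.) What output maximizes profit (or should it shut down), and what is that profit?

q = 7; profit = €65

Compute π = P·q − TC at each output: q=0: -46; q=1: -78; q=2: -72; q=3: -46; q=4: -14; q=5: 16; q=6: 47; q=7: 65; q=8: 32.
Profit is maximized at q = 7. AVC there is 120/7 = €17.14 ≤ P, so producing beats shutting down (which would give -€46).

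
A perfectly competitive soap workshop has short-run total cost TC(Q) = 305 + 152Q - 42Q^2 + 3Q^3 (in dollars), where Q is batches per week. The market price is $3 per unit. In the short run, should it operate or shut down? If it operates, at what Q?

Shut down

From TC, MC = TC'(Q) = 152 - 84Q + 9Q^2 and AVC = VC/Q = 152 - 42Q + 3Q^2.
AVC is minimized where dAVC/dQ = -42 + 6Q = 0, at Q = 7; min AVC = 152 - 42·7 + 3·7^2 = $5.
P = $3 lies below min AVC = $5; no output level covers variable cost.
Shutting down limits the loss to fixed cost, $305.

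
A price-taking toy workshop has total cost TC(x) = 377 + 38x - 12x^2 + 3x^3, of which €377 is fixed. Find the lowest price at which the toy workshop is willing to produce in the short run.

The firm shuts down when price falls below the minimum of average variable cost. AVC = VC/x = 38 - 12x + 3x^2.
At the minimum of AVC, MC = AVC. MC = 38 - 24x + 9x^2; setting MC = AVC gives 6x^2 - 12x = 0, so x = 2. min AVC = 26.
For P < €26 the firm produces nothing.

€26 per unit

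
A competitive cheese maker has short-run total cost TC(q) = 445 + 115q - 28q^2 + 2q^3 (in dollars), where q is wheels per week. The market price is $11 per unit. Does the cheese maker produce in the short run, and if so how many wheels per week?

Variable cost is VC = 115q - 28q^2 + 2q^3, so AVC = VC/q = 115 - 28q + 2q^2 and MC = dTC/dq = 115 - 56q + 6q^2.
AVC hits its minimum where MC = AVC, at q = 7, giving min AVC = 115 - 28·7 + 2·7^2 = $17.
Since P = $11 < min AVC = $17, price fails to cover variable cost at any output.
Best response: produce nothing and absorb the $445 fixed cost.

Shut down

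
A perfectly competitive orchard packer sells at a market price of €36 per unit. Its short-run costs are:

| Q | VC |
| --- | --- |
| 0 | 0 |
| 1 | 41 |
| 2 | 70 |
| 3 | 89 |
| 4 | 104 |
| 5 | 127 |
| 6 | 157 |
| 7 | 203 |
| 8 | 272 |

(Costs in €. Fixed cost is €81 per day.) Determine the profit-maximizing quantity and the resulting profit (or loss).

Tabulate TR − TC: Q=0: -81; Q=1: -86; Q=2: -79; Q=3: -62; Q=4: -41; Q=5: -28; Q=6: -22; Q=7: -32; Q=8: -65.
Profit is maximized at Q = 6. AVC there is 157/6 = €26.17 ≤ P, so producing beats shutting down (which would give -€81).

Q = 6; profit = -€22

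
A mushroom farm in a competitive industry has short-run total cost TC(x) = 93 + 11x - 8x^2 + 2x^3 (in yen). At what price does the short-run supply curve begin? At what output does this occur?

The firm shuts down when price falls below the minimum of average variable cost. AVC = VC/x = 11 - 8x + 2x^2.
dAVC/dx = -8 + 4x = 0 gives x = 2. min AVC = 11 - 8·2 + 2·2^2 = 3.
The firm shuts down for any P below ¥3.

¥3 per unit, at x = 2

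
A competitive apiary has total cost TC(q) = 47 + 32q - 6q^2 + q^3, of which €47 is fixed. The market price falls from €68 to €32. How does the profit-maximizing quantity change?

MC = 32 - 12q + 3q^2; the shutdown threshold is min AVC = €23 (at q = 3).
At P = €68 ≥ min AVC, set P = MC on the rising branch: q = 6.
At P = €32 ≥ min AVC, set P = MC: q = 4. The firm stays open but cuts output.

Output falls from 6 to 4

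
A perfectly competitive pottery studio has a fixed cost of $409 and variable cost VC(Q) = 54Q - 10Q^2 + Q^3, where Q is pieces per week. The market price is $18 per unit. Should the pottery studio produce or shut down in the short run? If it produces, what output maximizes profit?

Variable cost is VC = 54Q - 10Q^2 + Q^3, so AVC = VC/Q = 54 - 10Q + Q^2 and MC = dTC/dQ = 54 - 20Q + 3Q^2.
The AVC parabola has its vertex at Q = 10/2 = 5, where AVC = 54 - 10·5 + 5^2 = $29.
P = $18 lies below min AVC = $29; no output level covers variable cost.
The firm minimizes its loss by shutting down and losing only its fixed cost of $409.

Shut down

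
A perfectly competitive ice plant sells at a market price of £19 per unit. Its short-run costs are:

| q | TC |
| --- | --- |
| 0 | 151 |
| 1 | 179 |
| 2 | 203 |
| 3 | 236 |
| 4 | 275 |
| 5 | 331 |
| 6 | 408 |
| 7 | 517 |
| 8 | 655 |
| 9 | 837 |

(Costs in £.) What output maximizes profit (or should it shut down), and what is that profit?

Compute π = P·q − TC at each output: q=0: -151; q=1: -160; q=2: -165; q=3: -179; q=4: -199; q=5: -236; q=6: -294; q=7: -384; q=8: -503; q=9: -666.
Profit is highest at q = 0. Equivalently, the lowest AVC in the table is 52/2 ≈ £26 at q = 2, and P = £19 falls below it — price never covers variable cost, so the firm shuts down and loses only its fixed cost.

q = 0 (shut down); profit = -£151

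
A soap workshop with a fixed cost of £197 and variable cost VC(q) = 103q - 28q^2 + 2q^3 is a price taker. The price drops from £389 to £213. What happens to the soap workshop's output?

MC = 103 - 56q + 6q^2; the shutdown threshold is min AVC = £5 (at q = 7).
With P = £389 above the shutdown price, P = MC gives q = 13.
At P = £213 ≥ min AVC, set P = MC: q = 11. The firm stays open but cuts output.

Output falls from 13 to 11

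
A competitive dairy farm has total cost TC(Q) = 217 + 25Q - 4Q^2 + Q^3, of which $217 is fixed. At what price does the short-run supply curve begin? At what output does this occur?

The firm shuts down when price falls below the minimum of average variable cost. AVC = VC/Q = 25 - 4Q + Q^2.
At the minimum of AVC, MC = AVC. MC = 25 - 8Q + 3Q^2; setting MC = AVC gives 2Q^2 - 4Q = 0, so Q = 2. min AVC = 21.
So the shutdown price is $21.

$21 per unit, at Q = 2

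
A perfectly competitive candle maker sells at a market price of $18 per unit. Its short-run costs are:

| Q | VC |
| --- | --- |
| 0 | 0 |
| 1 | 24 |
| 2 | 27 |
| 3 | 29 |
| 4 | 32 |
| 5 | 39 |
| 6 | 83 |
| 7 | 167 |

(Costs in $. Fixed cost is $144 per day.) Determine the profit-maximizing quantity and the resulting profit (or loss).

Compute π = P·Q − TC at each output: Q=0: -144; Q=1: -150; Q=2: -135; Q=3: -119; Q=4: -104; Q=5: -93; Q=6: -119; Q=7: -185.
Profit is maximized at Q = 5. AVC there is 39/5 = $7.80 ≤ P, so producing beats shutting down (which would give -$144).

Q = 5; profit = -$93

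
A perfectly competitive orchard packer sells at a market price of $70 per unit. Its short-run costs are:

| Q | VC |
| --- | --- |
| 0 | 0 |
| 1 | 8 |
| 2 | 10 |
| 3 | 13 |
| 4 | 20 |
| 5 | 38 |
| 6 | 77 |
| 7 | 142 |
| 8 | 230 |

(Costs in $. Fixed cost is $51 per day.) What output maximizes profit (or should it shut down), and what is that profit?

Q = 7; profit = $297

Compute π = P·Q − TC at each output: Q=0: -51; Q=1: 11; Q=2: 79; Q=3: 146; Q=4: 209; Q=5: 261; Q=6: 292; Q=7: 297; Q=8: 279.
Profit is maximized at Q = 7. AVC there is 142/7 = $20.29 ≤ P, so producing beats shutting down (which would give -$51).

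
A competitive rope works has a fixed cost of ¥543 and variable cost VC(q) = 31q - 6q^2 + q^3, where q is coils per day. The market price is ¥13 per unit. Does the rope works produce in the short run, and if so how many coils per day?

Shut down

Variable cost is VC = 31q - 6q^2 + q^3, so AVC = VC/q = 31 - 6q + q^2 and MC = dTC/dq = 31 - 12q + 3q^2.
The AVC parabola has its vertex at q = 6/2 = 3, where AVC = 31 - 6·3 + 3^2 = ¥22.
With P < min AVC (¥13 < ¥22), every unit sold adds to the loss.
Best response: produce nothing and absorb the ¥543 fixed cost.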